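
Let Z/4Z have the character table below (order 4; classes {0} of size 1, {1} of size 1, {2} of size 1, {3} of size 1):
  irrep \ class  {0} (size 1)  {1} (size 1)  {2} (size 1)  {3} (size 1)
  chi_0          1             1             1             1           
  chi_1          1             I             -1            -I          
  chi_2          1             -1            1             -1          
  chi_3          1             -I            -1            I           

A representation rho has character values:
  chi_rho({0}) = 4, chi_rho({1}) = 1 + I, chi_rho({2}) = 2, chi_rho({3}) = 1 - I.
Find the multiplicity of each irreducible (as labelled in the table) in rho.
Multiplicities: chi_0: 2, chi_1: 1, chi_2: 1, chi_3: 0.

Details: Use <chi_rho, chi> = (1/|G|) sum_C |C| * chi_rho(C) * conj(chi(C)) with |G| = 4 for each irreducible chi in the table:
  <chi_rho, chi_0> = (1/4)[1*(4)*conj(1) + 1*(1 + I)*conj(1) + 1*(2)*conj(1) + 1*(1 - I)*conj(1)]
      = (1/4)[(4) + (1 + I) + (2) + (1 - I)] = 8/4 = 2
  <chi_rho, chi_1> = (1/4)[1*(4)*conj(1) + 1*(1 + I)*conj(I) + 1*(2)*conj(-1) + 1*(1 - I)*conj(-I)]
      = (1/4)[(4) + (1 - I) + (-2) + (1 + I)] = 4/4 = 1
  <chi_rho, chi_2> = (1/4)[1*(4)*conj(1) + 1*(1 + I)*conj(-1) + 1*(2)*conj(1) + 1*(1 - I)*conj(-1)]
      = (1/4)[(4) + (-1 - I) + (2) + (-1 + I)] = 4/4 = 1
  <chi_rho, chi_3> = (1/4)[1*(4)*conj(1) + 1*(1 + I)*conj(-I) + 1*(2)*conj(-1) + 1*(1 - I)*conj(I)]
      = (1/4)[(4) + (-1 + I) + (-2) + (-1 - I)] = 0/4 = 0
(Exp terms are combined using exp(i*s)*conj(exp(i*t)) = exp(i*(s-t)), and sums of them are collapsed using the identity that for every m > 1 the m distinct m-th roots of unity sum to 0, e.g. 1 + exp(2*I*pi/3) + exp(-2*I*pi/3) = 0.)
Dimension check: dim(rho) = sum (mult * dim) = 2*1 + 1*1 + 1*1 + 0*1 = 4 = chi_rho(e) = 4.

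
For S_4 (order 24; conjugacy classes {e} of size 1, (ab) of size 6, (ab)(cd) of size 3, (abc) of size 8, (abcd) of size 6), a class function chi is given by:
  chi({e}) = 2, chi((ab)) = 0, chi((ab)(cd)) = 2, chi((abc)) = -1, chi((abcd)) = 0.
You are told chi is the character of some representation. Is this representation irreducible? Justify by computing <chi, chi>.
Irreducible: <chi, chi> = 1.

Derivation: <chi, chi> = (1/|G|) sum_C |C| * |chi(C)|^2 = (1/24)[1*|2|^2 + 6*|0|^2 + 3*|2|^2 + 8*|-1|^2 + 6*|0|^2]
  = (1/24)[(4) + (0) + (12) + (8) + (0)] = 24/24 = 1.
A character is irreducible iff <chi, chi> = 1, so this representation is irreducible.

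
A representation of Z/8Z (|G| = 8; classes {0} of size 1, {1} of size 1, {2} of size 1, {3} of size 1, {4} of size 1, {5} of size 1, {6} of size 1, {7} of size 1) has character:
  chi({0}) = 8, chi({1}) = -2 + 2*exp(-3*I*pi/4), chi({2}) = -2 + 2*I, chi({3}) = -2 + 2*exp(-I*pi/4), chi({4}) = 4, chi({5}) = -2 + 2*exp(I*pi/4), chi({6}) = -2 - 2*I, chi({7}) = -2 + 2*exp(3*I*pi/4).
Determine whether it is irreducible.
Not irreducible (reducible): <chi, chi> = 16 > 1.

Derivation: <chi, chi> = (1/|G|) sum_C |C| * |chi(C)|^2 = (1/8)[1*|8|^2 + 1*|-2 + 2*exp(-3*I*pi/4)|^2 + 1*|-2 + 2*I|^2 + 1*|-2 + 2*exp(-I*pi/4)|^2 + 1*|4|^2 + 1*|-2 + 2*exp(I*pi/4)|^2 + 1*|-2 - 2*I|^2 + 1*|-2 + 2*exp(3*I*pi/4)|^2]
  = (1/8)[(64) + (8 - 4*exp(3*I*pi/4) - 4*exp(-3*I*pi/4)) + (8) + (8 - 4*exp(I*pi/4) - 4*exp(-I*pi/4)) + (16) + (8 - 4*exp(I*pi/4) - 4*exp(-I*pi/4)) + (8) + (8 - 4*exp(3*I*pi/4) - 4*exp(-3*I*pi/4))] = 128/8 = 16.
(Exp terms are combined using exp(i*s)*conj(exp(i*t)) = exp(i*(s-t)), and sums of them are collapsed using the identity that for every m > 1 the m distinct m-th roots of unity sum to 0, e.g. 1 + exp(2*I*pi/3) + exp(-2*I*pi/3) = 0.)
A character is irreducible iff <chi, chi> = 1, so this representation is reducible.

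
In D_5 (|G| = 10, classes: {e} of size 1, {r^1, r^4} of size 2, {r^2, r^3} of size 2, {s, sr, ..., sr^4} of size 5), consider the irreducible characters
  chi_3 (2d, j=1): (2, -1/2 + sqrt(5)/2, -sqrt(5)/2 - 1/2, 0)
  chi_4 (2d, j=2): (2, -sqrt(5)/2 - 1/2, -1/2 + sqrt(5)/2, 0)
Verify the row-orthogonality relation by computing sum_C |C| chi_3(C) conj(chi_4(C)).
Sum = 0; so <chi_3, chi_4> = 0 (distinct irreducibles are orthogonal).

Reasoning: Compute term by term over conjugacy classes (|C| * chi_3(C) * conj(chi_4(C))):
  1*(2)*conj(2) + 2*(-1/2 + sqrt(5)/2)*conj(-sqrt(5)/2 - 1/2) + 2*(-sqrt(5)/2 - 1/2)*conj(-1/2 + sqrt(5)/2) + 5*(0)*conj(0)
  = (4) + (-2) + (-2) + (0)
  = 0.
Dividing by |G| = 10 gives 0/10 = 0, matching the row-orthogonality relation <chi_3, chi_4> = [chi_3 = chi_4].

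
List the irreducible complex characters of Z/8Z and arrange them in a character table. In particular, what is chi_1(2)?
Character table of Z/8Z (irreps indexed chi_0,...,chi_7 with chi_k(m) = zeta_8^(k*m), zeta_8 = exp(2*pi*i/8)):
  irrep \ class  {0} (size 1)  {1} (size 1)    {2} (size 1)  {3} (size 1)    {4} (size 1)  {5} (size 1)    {6} (size 1)  {7} (size 1)  
  chi_0          1             1               1             1               1             1               1             1             
  chi_1          1             exp(I*pi/4)     I             exp(3*I*pi/4)   -1            exp(-3*I*pi/4)  -I            exp(-I*pi/4)  
  chi_2          1             I               -1            -I              1             I               -1            -I            
  chi_3          1             exp(3*I*pi/4)   -I            exp(I*pi/4)     -1            exp(-I*pi/4)    I             exp(-3*I*pi/4)
  chi_4          1             -1              1             -1              1             -1              1             -1            
  chi_5          1             exp(-3*I*pi/4)  I             exp(-I*pi/4)    -1            exp(I*pi/4)     -I            exp(3*I*pi/4) 
  chi_6          1             -I              -1            I               1             -I              -1            I             
  chi_7          1             exp(-I*pi/4)    -I            exp(-3*I*pi/4)  -1            exp(3*I*pi/4)   I             exp(I*pi/4)   

Spot check: chi_1(2) = zeta_8^(1*2) = zeta_8^2 = I.

Justification: Z/8Z is abelian, so all 8 irreducible complex representations are 1-dimensional. They are given by chi_k(m) = zeta_8^(k*m) for k = 0,...,7. Row orthogonality: sum_m chi_k(m) conj(chi_l(m)) = 8 * [k = l].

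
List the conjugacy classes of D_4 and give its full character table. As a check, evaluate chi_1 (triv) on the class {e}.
Conjugacy classes: {e} of size 1, {r^2} of size 1, {r^1, r^3} of size 2, {s, sr^2, ...} of size 2, {sr, sr^3, ...} of size 2.
Character table:
  irrep \ class              {e} (size 1)  {r^2} (size 1)  {r^1, r^3} (size 2)  {s, sr^2, ...} (size 2)  {sr, sr^3, ...} (size 2)
  chi_1 (triv)               1             1               1                    1                        1                       
  chi_2 (sign: r->1, s->-1)  1             1               1                    -1                       -1                      
  chi_3 (r->-1, s->1)        1             1               -1                   1                        -1                      
  chi_4 (r->-1, s->-1)       1             1               -1                   -1                       1                       
  chi_5 (2d, j=1)            2             -2              0                    0                        0                       

Spot check: chi_1 (triv) on {e} = 1.

Working: D_4 has order 2*4 = 8 with 5 conjugacy classes, hence 5 irreducibles. Sum of squared dims 1 + 1 + 1 + 1 + 4 = 8 = |G|. Linear characters come from the abelianisation; the 2-dimensional irreps have character r^k -> 2*cos(2*pi*j*k/4), reflections -> 0.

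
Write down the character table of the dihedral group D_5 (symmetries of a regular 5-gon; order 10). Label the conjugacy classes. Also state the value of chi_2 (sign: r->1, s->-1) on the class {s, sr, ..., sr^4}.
Conjugacy classes: {e} of size 1, {r^1, r^4} of size 2, {r^2, r^3} of size 2, {s, sr, ..., sr^4} of size 5.
Character table:
  irrep \ class              {e} (size 1)  {r^1, r^4} (size 2)  {r^2, r^3} (size 2)  {s, sr, ..., sr^4} (size 5)
  chi_1 (triv)               1             1                    1                    1                          
  chi_2 (sign: r->1, s->-1)  1             1                    1                    -1                         
  chi_3 (2d, j=1)            2             -1/2 + sqrt(5)/2     -sqrt(5)/2 - 1/2     0                          
  chi_4 (2d, j=2)            2             -sqrt(5)/2 - 1/2     -1/2 + sqrt(5)/2     0                          

Spot check: chi_2 (sign: r->1, s->-1) on {s, sr, ..., sr^4} = -1.

Argument: D_5 has order 2*5 = 10 with 4 conjugacy classes, hence 4 irreducibles. Sum of squared dims 1 + 1 + 4 + 4 = 10 = |G|. Linear characters come from the abelianisation; the 2-dimensional irreps have character r^k -> 2*cos(2*pi*j*k/5), reflections -> 0.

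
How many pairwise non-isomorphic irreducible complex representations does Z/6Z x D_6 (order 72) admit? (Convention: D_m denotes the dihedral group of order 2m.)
36

Why: The number of irreducible complex representations of a finite group equals its number of conjugacy classes. For a direct product, #classes(G x H) = #classes(G) * #classes(H). Z/6Z has 6 classes (abelian), D_6 has 6 classes, so 6 * 6 = 36, so Z/6Z x D_6 (order 72) has exactly 36 irreducible complex representations.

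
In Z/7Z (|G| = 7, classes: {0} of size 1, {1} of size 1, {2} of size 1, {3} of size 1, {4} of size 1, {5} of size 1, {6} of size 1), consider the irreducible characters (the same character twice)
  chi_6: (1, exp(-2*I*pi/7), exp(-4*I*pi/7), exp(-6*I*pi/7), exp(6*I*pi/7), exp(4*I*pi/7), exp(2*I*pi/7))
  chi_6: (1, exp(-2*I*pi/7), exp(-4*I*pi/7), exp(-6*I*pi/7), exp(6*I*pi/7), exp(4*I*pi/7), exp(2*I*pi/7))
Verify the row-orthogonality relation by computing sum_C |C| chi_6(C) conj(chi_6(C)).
Sum = 7 = |G| = 7; so <chi_6, chi_6> = 1 (norm-1 confirms irreducibility).

Reasoning: Compute term by term over conjugacy classes (|C| * chi_6(C) * conj(chi_6(C))):
  1*(1)*conj(1) + 1*(exp(-2*I*pi/7))*conj(exp(-2*I*pi/7)) + 1*(exp(-4*I*pi/7))*conj(exp(-4*I*pi/7)) + 1*(exp(-6*I*pi/7))*conj(exp(-6*I*pi/7)) + 1*(exp(6*I*pi/7))*conj(exp(6*I*pi/7)) + 1*(exp(4*I*pi/7))*conj(exp(4*I*pi/7)) + 1*(exp(2*I*pi/7))*conj(exp(2*I*pi/7))
  = (1) + (1) + (1) + (1) + (1) + (1) + (1)
  = 7.
(Exp terms are combined using exp(i*s)*conj(exp(i*t)) = exp(i*(s-t)), and sums of them are collapsed using the identity that for every m > 1 the m distinct m-th roots of unity sum to 0, e.g. 1 + exp(2*I*pi/3) + exp(-2*I*pi/3) = 0.)
Dividing by |G| = 7 gives 7/7 = 1, matching the row-orthogonality relation <chi_6, chi_6> = [chi_6 = chi_6].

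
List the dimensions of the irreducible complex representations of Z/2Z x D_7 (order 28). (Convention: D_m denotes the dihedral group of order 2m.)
Dimensions: 1, 1, 1, 1, 2, 2, 2, 2, 2, 2

Proof sketch: There are 10 irreducibles (= number of conjugacy classes). Their dimensions d_i satisfy sum d_i^2 = |G| = 28: 1 + 1 + 1 + 1 + 4 + 4 + 4 + 4 + 4 + 4 = 28. (For the product with Z/2Z: each of the 2 1-dim characters of Z/2Z tensors with each irrep of D_7, giving 2 copies of each D_7-dimension.)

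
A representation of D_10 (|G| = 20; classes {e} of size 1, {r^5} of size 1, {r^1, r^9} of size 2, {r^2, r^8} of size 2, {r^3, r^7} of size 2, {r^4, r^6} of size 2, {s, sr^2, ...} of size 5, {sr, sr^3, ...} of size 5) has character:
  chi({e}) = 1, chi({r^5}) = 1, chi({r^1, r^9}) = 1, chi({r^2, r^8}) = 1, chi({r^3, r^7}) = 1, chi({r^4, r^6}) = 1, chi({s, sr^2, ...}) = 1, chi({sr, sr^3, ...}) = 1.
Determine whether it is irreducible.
Irreducible: <chi, chi> = 1.

Why: <chi, chi> = (1/|G|) sum_C |C| * |chi(C)|^2 = (1/20)[1*|1|^2 + 1*|1|^2 + 2*|1|^2 + 2*|1|^2 + 2*|1|^2 + 2*|1|^2 + 5*|1|^2 + 5*|1|^2]
  = (1/20)[(1) + (1) + (2) + (2) + (2) + (2) + (5) + (5)] = 20/20 = 1.
A character is irreducible iff <chi, chi> = 1, so this representation is irreducible.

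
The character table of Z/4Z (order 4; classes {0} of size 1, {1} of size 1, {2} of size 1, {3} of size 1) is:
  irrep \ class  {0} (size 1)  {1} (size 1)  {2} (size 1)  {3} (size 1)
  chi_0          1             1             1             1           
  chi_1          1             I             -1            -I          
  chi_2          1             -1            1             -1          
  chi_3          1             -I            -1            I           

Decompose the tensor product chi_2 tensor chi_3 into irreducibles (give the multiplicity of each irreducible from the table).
chi_2 tensor chi_3 = chi_1 (all other irreducibles have multiplicity 0).

The character of a tensor product is the pointwise product (chi_2 * chi_3)(C) = chi_2(C) * chi_3(C):
  {0}: (1)*(1), {1}: (-1)*(-I), {2}: (1)*(-1), {3}: (-1)*(I)
so (chi_2 * chi_3) takes values
  {0} -> 1, {1} -> I, {2} -> -1, {3} -> -I.
Now take the inner product of this character with each irreducible chi from the table, <chi_2*chi_3, chi> = (1/4) sum_C |C| (chi_2*chi_3)(C) conj(chi(C)):
  <chi_2*chi_3, chi_0> = (1/4)[1*(1)*conj(1) + 1*(I)*conj(1) + 1*(-1)*conj(1) + 1*(-I)*conj(1)]
      = (1/4)[(1) + (I) + (-1) + (-I)] = 0/4 = 0
  <chi_2*chi_3, chi_1> = (1/4)[1*(1)*conj(1) + 1*(I)*conj(I) + 1*(-1)*conj(-1) + 1*(-I)*conj(-I)]
      = (1/4)[(1) + (1) + (1) + (1)] = 4/4 = 1
  <chi_2*chi_3, chi_2> = (1/4)[1*(1)*conj(1) + 1*(I)*conj(-1) + 1*(-1)*conj(1) + 1*(-I)*conj(-1)]
      = (1/4)[(1) + (-I) + (-1) + (I)] = 0/4 = 0
  <chi_2*chi_3, chi_3> = (1/4)[1*(1)*conj(1) + 1*(I)*conj(-I) + 1*(-1)*conj(-1) + 1*(-I)*conj(I)]
      = (1/4)[(1) + (-1) + (1) + (-1)] = 0/4 = 0
(Exp terms are combined using exp(i*s)*conj(exp(i*t)) = exp(i*(s-t)), and sums of them are collapsed using the identity that for every m > 1 the m distinct m-th roots of unity sum to 0, e.g. 1 + exp(2*I*pi/3) + exp(-2*I*pi/3) = 0.)
Hence the multiplicities are chi_1: 1. Dimension check: dim(chi_2)*dim(chi_3) = 1*1 = 1 and sum (mult * dim) = 1*1 = 1.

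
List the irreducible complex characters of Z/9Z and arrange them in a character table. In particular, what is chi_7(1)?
Character table of Z/9Z (irreps indexed chi_0,...,chi_8 with chi_k(m) = zeta_9^(k*m), zeta_9 = exp(2*pi*i/9)):
  irrep \ class  {0} (size 1)  {1} (size 1)    {2} (size 1)    {3} (size 1)    {4} (size 1)    {5} (size 1)    {6} (size 1)    {7} (size 1)    {8} (size 1)  
  chi_0          1             1               1               1               1               1               1               1               1             
  chi_1          1             exp(2*I*pi/9)   exp(4*I*pi/9)   exp(2*I*pi/3)   exp(8*I*pi/9)   exp(-8*I*pi/9)  exp(-2*I*pi/3)  exp(-4*I*pi/9)  exp(-2*I*pi/9)
  chi_2          1             exp(4*I*pi/9)   exp(8*I*pi/9)   exp(-2*I*pi/3)  exp(-2*I*pi/9)  exp(2*I*pi/9)   exp(2*I*pi/3)   exp(-8*I*pi/9)  exp(-4*I*pi/9)
  chi_3          1             exp(2*I*pi/3)   exp(-2*I*pi/3)  1               exp(2*I*pi/3)   exp(-2*I*pi/3)  1               exp(2*I*pi/3)   exp(-2*I*pi/3)
  chi_4          1             exp(8*I*pi/9)   exp(-2*I*pi/9)  exp(2*I*pi/3)   exp(-4*I*pi/9)  exp(4*I*pi/9)   exp(-2*I*pi/3)  exp(2*I*pi/9)   exp(-8*I*pi/9)
  chi_5          1             exp(-8*I*pi/9)  exp(2*I*pi/9)   exp(-2*I*pi/3)  exp(4*I*pi/9)   exp(-4*I*pi/9)  exp(2*I*pi/3)   exp(-2*I*pi/9)  exp(8*I*pi/9) 
  chi_6          1             exp(-2*I*pi/3)  exp(2*I*pi/3)   1               exp(-2*I*pi/3)  exp(2*I*pi/3)   1               exp(-2*I*pi/3)  exp(2*I*pi/3) 
  chi_7          1             exp(-4*I*pi/9)  exp(-8*I*pi/9)  exp(2*I*pi/3)   exp(2*I*pi/9)   exp(-2*I*pi/9)  exp(-2*I*pi/3)  exp(8*I*pi/9)   exp(4*I*pi/9) 
  chi_8          1             exp(-2*I*pi/9)  exp(-4*I*pi/9)  exp(-2*I*pi/3)  exp(-8*I*pi/9)  exp(8*I*pi/9)   exp(2*I*pi/3)   exp(4*I*pi/9)   exp(2*I*pi/9) 

Spot check: chi_7(1) = zeta_9^(7*1) = zeta_9^7 = exp(-4*I*pi/9).

Justification: Z/9Z is abelian, so all 9 irreducible complex representations are 1-dimensional. They are given by chi_k(m) = zeta_9^(k*m) for k = 0,...,8. Row orthogonality: sum_m chi_k(m) conj(chi_l(m)) = 9 * [k = l].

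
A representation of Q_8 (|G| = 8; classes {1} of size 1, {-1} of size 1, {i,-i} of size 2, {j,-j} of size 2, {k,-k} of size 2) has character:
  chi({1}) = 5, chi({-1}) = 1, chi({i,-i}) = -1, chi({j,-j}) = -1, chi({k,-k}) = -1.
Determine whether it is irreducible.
Not irreducible (reducible): <chi, chi> = 4 > 1.

Derivation: <chi, chi> = (1/|G|) sum_C |C| * |chi(C)|^2 = (1/8)[1*|5|^2 + 1*|1|^2 + 2*|-1|^2 + 2*|-1|^2 + 2*|-1|^2]
  = (1/8)[(25) + (1) + (2) + (2) + (2)] = 32/8 = 4.
A character is irreducible iff <chi, chi> = 1, so this representation is reducible.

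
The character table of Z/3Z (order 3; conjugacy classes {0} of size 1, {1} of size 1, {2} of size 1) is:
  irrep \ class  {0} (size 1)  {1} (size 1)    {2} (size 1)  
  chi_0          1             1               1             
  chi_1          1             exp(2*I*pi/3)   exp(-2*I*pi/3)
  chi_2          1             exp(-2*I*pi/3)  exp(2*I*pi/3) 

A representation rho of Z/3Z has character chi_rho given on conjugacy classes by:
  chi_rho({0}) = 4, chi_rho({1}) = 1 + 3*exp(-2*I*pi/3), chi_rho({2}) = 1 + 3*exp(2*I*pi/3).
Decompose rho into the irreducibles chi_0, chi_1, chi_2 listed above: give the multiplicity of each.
Multiplicities: chi_0: 1, chi_1: 0, chi_2: 3.

Derivation: Use <chi_rho, chi> = (1/|G|) sum_C |C| * chi_rho(C) * conj(chi(C)) with |G| = 3 for each irreducible chi in the table:
  <chi_rho, chi_0> = (1/3)[1*(4)*conj(1) + 1*(1 + 3*exp(-2*I*pi/3))*conj(1) + 1*(1 + 3*exp(2*I*pi/3))*conj(1)]
      = (1/3)[(4) + (1 + 3*exp(-2*I*pi/3)) + (1 + 3*exp(2*I*pi/3))] = 3/3 = 1
  <chi_rho, chi_1> = (1/3)[1*(4)*conj(1) + 1*(1 + 3*exp(-2*I*pi/3))*conj(exp(2*I*pi/3)) + 1*(1 + 3*exp(2*I*pi/3))*conj(exp(-2*I*pi/3))]
      = (1/3)[(4) + (exp(-2*I*pi/3) + 3*exp(2*I*pi/3)) + (3*exp(-2*I*pi/3) + exp(2*I*pi/3))] = 0/3 = 0
  <chi_rho, chi_2> = (1/3)[1*(4)*conj(1) + 1*(1 + 3*exp(-2*I*pi/3))*conj(exp(-2*I*pi/3)) + 1*(1 + 3*exp(2*I*pi/3))*conj(exp(2*I*pi/3))]
      = (1/3)[(4) + (3 + exp(2*I*pi/3)) + (3 + exp(-2*I*pi/3))] = 9/3 = 3
(Exp terms are combined using exp(i*s)*conj(exp(i*t)) = exp(i*(s-t)), and sums of them are collapsed using the identity that for every m > 1 the m distinct m-th roots of unity sum to 0, e.g. 1 + exp(2*I*pi/3) + exp(-2*I*pi/3) = 0.)
Dimension check: dim(rho) = sum (mult * dim) = 1*1 + 0*1 + 3*1 = 4 = chi_rho(e) = 4.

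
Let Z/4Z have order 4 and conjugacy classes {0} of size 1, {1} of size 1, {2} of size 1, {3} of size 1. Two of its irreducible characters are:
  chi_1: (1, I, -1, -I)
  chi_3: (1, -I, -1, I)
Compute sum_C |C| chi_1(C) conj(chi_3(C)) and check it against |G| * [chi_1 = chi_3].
Sum = 0; so <chi_1, chi_3> = 0 (distinct irreducibles are orthogonal).

Working: Compute term by term over conjugacy classes (|C| * chi_1(C) * conj(chi_3(C))):
  1*(1)*conj(1) + 1*(I)*conj(-I) + 1*(-1)*conj(-1) + 1*(-I)*conj(I)
  = (1) + (-1) + (1) + (-1)
  = 0.
(Exp terms are combined using exp(i*s)*conj(exp(i*t)) = exp(i*(s-t)), and sums of them are collapsed using the identity that for every m > 1 the m distinct m-th roots of unity sum to 0, e.g. 1 + exp(2*I*pi/3) + exp(-2*I*pi/3) = 0.)
Dividing by |G| = 4 gives 0/4 = 0, matching the row-orthogonality relation <chi_1, chi_3> = [chi_1 = chi_3].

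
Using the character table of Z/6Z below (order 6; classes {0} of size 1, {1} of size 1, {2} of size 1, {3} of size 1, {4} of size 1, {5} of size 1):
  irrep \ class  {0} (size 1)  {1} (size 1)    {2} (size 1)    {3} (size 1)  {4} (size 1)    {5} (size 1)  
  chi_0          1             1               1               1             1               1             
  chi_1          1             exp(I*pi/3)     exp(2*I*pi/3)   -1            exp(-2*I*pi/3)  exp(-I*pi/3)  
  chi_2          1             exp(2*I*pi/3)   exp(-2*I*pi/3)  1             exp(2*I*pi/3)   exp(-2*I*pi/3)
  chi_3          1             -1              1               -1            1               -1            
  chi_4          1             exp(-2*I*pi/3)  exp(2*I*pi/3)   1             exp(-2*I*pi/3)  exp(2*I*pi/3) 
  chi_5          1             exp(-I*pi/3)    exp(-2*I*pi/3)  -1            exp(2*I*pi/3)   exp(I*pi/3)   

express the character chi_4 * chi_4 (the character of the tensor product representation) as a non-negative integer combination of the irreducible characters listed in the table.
chi_4 tensor chi_4 = chi_2 (all other irreducibles have multiplicity 0).

The character of a tensor product is the pointwise product (chi_4 * chi_4)(C) = chi_4(C) * chi_4(C):
  {0}: (1)*(1), {1}: (exp(-2*I*pi/3))*(exp(-2*I*pi/3)), {2}: (exp(2*I*pi/3))*(exp(2*I*pi/3)), {3}: (1)*(1), {4}: (exp(-2*I*pi/3))*(exp(-2*I*pi/3)), {5}: (exp(2*I*pi/3))*(exp(2*I*pi/3))
so (chi_4 * chi_4) takes values
  {0} -> 1, {1} -> exp(2*I*pi/3), {2} -> exp(-2*I*pi/3), {3} -> 1, {4} -> exp(2*I*pi/3), {5} -> exp(-2*I*pi/3).
Now take the inner product of this character with each irreducible chi from the table, <chi_4*chi_4, chi> = (1/6) sum_C |C| (chi_4*chi_4)(C) conj(chi(C)):
  <chi_4*chi_4, chi_0> = (1/6)[1*(1)*conj(1) + 1*(exp(2*I*pi/3))*conj(1) + 1*(exp(-2*I*pi/3))*conj(1) + 1*(1)*conj(1) + 1*(exp(2*I*pi/3))*conj(1) + 1*(exp(-2*I*pi/3))*conj(1)]
      = (1/6)[(1) + (exp(2*I*pi/3)) + (exp(-2*I*pi/3)) + (1) + (exp(2*I*pi/3)) + (exp(-2*I*pi/3))] = 0/6 = 0
  <chi_4*chi_4, chi_1> = (1/6)[1*(1)*conj(1) + 1*(exp(2*I*pi/3))*conj(exp(I*pi/3)) + 1*(exp(-2*I*pi/3))*conj(exp(2*I*pi/3)) + 1*(1)*conj(-1) + 1*(exp(2*I*pi/3))*conj(exp(-2*I*pi/3)) + 1*(exp(-2*I*pi/3))*conj(exp(-I*pi/3))]
      = (1/6)[(1) + (exp(I*pi/3)) + (exp(2*I*pi/3)) + (-1) + (exp(-2*I*pi/3)) + (exp(-I*pi/3))] = 0/6 = 0
  <chi_4*chi_4, chi_2> = (1/6)[1*(1)*conj(1) + 1*(exp(2*I*pi/3))*conj(exp(2*I*pi/3)) + 1*(exp(-2*I*pi/3))*conj(exp(-2*I*pi/3)) + 1*(1)*conj(1) + 1*(exp(2*I*pi/3))*conj(exp(2*I*pi/3)) + 1*(exp(-2*I*pi/3))*conj(exp(-2*I*pi/3))]
      = (1/6)[(1) + (1) + (1) + (1) + (1) + (1)] = 6/6 = 1
  <chi_4*chi_4, chi_3> = (1/6)[1*(1)*conj(1) + 1*(exp(2*I*pi/3))*conj(-1) + 1*(exp(-2*I*pi/3))*conj(1) + 1*(1)*conj(-1) + 1*(exp(2*I*pi/3))*conj(1) + 1*(exp(-2*I*pi/3))*conj(-1)]
      = (1/6)[(1) + (-exp(2*I*pi/3)) + (exp(-2*I*pi/3)) + (-1) + (exp(2*I*pi/3)) + (-exp(-2*I*pi/3))] = 0/6 = 0
  <chi_4*chi_4, chi_4> = (1/6)[1*(1)*conj(1) + 1*(exp(2*I*pi/3))*conj(exp(-2*I*pi/3)) + 1*(exp(-2*I*pi/3))*conj(exp(2*I*pi/3)) + 1*(1)*conj(1) + 1*(exp(2*I*pi/3))*conj(exp(-2*I*pi/3)) + 1*(exp(-2*I*pi/3))*conj(exp(2*I*pi/3))]
      = (1/6)[(1) + (exp(-2*I*pi/3)) + (exp(2*I*pi/3)) + (1) + (exp(-2*I*pi/3)) + (exp(2*I*pi/3))] = 0/6 = 0
  <chi_4*chi_4, chi_5> = (1/6)[1*(1)*conj(1) + 1*(exp(2*I*pi/3))*conj(exp(-I*pi/3)) + 1*(exp(-2*I*pi/3))*conj(exp(-2*I*pi/3)) + 1*(1)*conj(-1) + 1*(exp(2*I*pi/3))*conj(exp(2*I*pi/3)) + 1*(exp(-2*I*pi/3))*conj(exp(I*pi/3))]
      = (1/6)[(1) + (-1) + (1) + (-1) + (1) + (-1)] = 0/6 = 0
(Exp terms are combined using exp(i*s)*conj(exp(i*t)) = exp(i*(s-t)), and sums of them are collapsed using the identity that for every m > 1 the m distinct m-th roots of unity sum to 0, e.g. 1 + exp(2*I*pi/3) + exp(-2*I*pi/3) = 0.)
Hence the multiplicities are chi_2: 1. Dimension check: dim(chi_4)*dim(chi_4) = 1*1 = 1 and sum (mult * dim) = 1*1 = 1.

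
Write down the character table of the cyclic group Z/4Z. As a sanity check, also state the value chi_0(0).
Character table of Z/4Z (irreps indexed chi_0,...,chi_3 with chi_k(m) = zeta_4^(k*m), zeta_4 = exp(2*pi*i/4)):
  irrep \ class  {0} (size 1)  {1} (size 1)  {2} (size 1)  {3} (size 1)
  chi_0          1             1             1             1           
  chi_1          1             I             -1            -I          
  chi_2          1             -1            1             -1          
  chi_3          1             -I            -1            I           

Spot check: chi_0(0) = zeta_4^(0*0) = zeta_4^0 = 1.

Solution. Z/4Z is abelian, so all 4 irreducible complex representations are 1-dimensional. They are given by chi_k(m) = zeta_4^(k*m) for k = 0,...,3. Row orthogonality: sum_m chi_k(m) conj(chi_l(m)) = 4 * [k = l].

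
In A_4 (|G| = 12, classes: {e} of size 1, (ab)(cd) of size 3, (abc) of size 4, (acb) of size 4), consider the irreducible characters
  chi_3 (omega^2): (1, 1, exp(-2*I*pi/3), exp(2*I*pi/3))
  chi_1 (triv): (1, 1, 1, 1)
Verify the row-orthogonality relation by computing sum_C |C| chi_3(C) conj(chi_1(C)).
Sum = 0; so <chi_3, chi_1> = 0 (distinct irreducibles are orthogonal).

Argument: Compute term by term over conjugacy classes (|C| * chi_3(C) * conj(chi_1(C))):
  1*(1)*conj(1) + 3*(1)*conj(1) + 4*(exp(-2*I*pi/3))*conj(1) + 4*(exp(2*I*pi/3))*conj(1)
  = (1) + (3) + (4*exp(-2*I*pi/3)) + (4*exp(2*I*pi/3))
  = 0.
(Exp terms are combined using exp(i*s)*conj(exp(i*t)) = exp(i*(s-t)), and sums of them are collapsed using the identity that for every m > 1 the m distinct m-th roots of unity sum to 0, e.g. 1 + exp(2*I*pi/3) + exp(-2*I*pi/3) = 0.)
Dividing by |G| = 12 gives 0/12 = 0, matching the row-orthogonality relation <chi_3, chi_1> = [chi_3 = chi_1].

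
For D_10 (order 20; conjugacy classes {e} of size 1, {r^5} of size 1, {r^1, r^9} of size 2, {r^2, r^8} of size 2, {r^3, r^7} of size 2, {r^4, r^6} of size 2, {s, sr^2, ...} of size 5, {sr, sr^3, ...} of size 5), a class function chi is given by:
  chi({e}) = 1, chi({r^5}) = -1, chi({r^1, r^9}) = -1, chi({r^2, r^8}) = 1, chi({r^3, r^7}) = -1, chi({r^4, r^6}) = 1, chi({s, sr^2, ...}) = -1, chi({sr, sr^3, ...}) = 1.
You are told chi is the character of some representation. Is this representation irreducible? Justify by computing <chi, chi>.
Irreducible: <chi, chi> = 1.

Proof sketch: <chi, chi> = (1/|G|) sum_C |C| * |chi(C)|^2 = (1/20)[1*|1|^2 + 1*|-1|^2 + 2*|-1|^2 + 2*|1|^2 + 2*|-1|^2 + 2*|1|^2 + 5*|-1|^2 + 5*|1|^2]
  = (1/20)[(1) + (1) + (2) + (2) + (2) + (2) + (5) + (5)] = 20/20 = 1.
A character is irreducible iff <chi, chi> = 1, so this representation is irreducible.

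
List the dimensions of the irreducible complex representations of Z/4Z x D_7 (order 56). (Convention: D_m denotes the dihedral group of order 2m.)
Dimensions: 1, 1, 1, 1, 1, 1, 1, 1, 2, 2, 2, 2, 2, 2, 2, 2, 2, 2, 2, 2

Justification: There are 20 irreducibles (= number of conjugacy classes). Their dimensions d_i satisfy sum d_i^2 = |G| = 56: 1 + 1 + 1 + 1 + 1 + 1 + 1 + 1 + 4 + 4 + 4 + 4 + 4 + 4 + 4 + 4 + 4 + 4 + 4 + 4 = 56. (For the product with Z/4Z: each of the 4 1-dim characters of Z/4Z tensors with each irrep of D_7, giving 4 copies of each D_7-dimension.)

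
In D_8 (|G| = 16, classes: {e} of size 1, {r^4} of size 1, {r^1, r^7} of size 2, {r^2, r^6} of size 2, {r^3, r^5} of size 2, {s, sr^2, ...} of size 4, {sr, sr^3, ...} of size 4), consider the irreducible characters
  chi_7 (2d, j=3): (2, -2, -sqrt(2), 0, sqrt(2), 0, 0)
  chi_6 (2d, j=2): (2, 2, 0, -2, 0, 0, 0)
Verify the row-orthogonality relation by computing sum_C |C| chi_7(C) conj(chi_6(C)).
Sum = 0; so <chi_7, chi_6> = 0 (distinct irreducibles are orthogonal).

Solution. Compute term by term over conjugacy classes (|C| * chi_7(C) * conj(chi_6(C))):
  1*(2)*conj(2) + 1*(-2)*conj(2) + 2*(-sqrt(2))*conj(0) + 2*(0)*conj(-2) + 2*(sqrt(2))*conj(0) + 4*(0)*conj(0) + 4*(0)*conj(0)
  = (4) + (-4) + (0) + (0) + (0) + (0) + (0)
  = 0.
Dividing by |G| = 16 gives 0/16 = 0, matching the row-orthogonality relation <chi_7, chi_6> = [chi_7 = chi_6].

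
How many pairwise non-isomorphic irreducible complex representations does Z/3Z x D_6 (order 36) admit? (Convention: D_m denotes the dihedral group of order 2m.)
18

Explanation: The number of irreducible complex representations of a finite group equals its number of conjugacy classes. For a direct product, #classes(G x H) = #classes(G) * #classes(H). Z/3Z has 3 classes (abelian), D_6 has 6 classes, so 3 * 6 = 18, so Z/3Z x D_6 (order 36) has exactly 18 irreducible complex representations.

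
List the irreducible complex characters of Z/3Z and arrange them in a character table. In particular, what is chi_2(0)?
Character table of Z/3Z (irreps indexed chi_0,...,chi_2 with chi_k(m) = zeta_3^(k*m), zeta_3 = exp(2*pi*i/3)):
  irrep \ class  {0} (size 1)  {1} (size 1)    {2} (size 1)  
  chi_0          1             1               1             
  chi_1          1             exp(2*I*pi/3)   exp(-2*I*pi/3)
  chi_2          1             exp(-2*I*pi/3)  exp(2*I*pi/3) 

Spot check: chi_2(0) = zeta_3^(2*0) = zeta_3^0 = 1.

Explanation: Z/3Z is abelian, so all 3 irreducible complex representations are 1-dimensional. They are given by chi_k(m) = zeta_3^(k*m) for k = 0,...,2. Row orthogonality: sum_m chi_k(m) conj(chi_l(m)) = 3 * [k = l].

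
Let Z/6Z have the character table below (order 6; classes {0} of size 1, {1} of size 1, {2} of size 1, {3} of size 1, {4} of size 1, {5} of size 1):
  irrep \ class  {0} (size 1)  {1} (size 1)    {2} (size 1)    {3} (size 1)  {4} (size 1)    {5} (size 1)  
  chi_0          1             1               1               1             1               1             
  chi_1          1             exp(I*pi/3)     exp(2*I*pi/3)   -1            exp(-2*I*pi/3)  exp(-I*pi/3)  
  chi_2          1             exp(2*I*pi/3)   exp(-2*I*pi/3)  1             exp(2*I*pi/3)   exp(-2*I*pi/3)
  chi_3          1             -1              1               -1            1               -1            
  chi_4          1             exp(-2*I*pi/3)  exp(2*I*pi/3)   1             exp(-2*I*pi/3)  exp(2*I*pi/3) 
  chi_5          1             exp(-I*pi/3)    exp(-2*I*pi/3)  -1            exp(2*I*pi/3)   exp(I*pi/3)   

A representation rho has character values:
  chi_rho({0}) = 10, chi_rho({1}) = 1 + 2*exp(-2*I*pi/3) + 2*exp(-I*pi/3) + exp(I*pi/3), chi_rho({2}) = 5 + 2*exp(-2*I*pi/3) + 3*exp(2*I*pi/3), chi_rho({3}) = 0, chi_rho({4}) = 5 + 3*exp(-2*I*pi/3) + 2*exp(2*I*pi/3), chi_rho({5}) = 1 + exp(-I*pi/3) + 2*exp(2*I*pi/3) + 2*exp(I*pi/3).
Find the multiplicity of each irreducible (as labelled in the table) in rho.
Multiplicities: chi_0: 3, chi_1: 1, chi_2: 0, chi_3: 2, chi_4: 2, chi_5: 2.

Working: Use <chi_rho, chi> = (1/|G|) sum_C |C| * chi_rho(C) * conj(chi(C)) with |G| = 6 for each irreducible chi in the table:
  <chi_rho, chi_0> = (1/6)[1*(10)*conj(1) + 1*(1 + 2*exp(-2*I*pi/3) + 2*exp(-I*pi/3) + exp(I*pi/3))*conj(1) + 1*(5 + 2*exp(-2*I*pi/3) + 3*exp(2*I*pi/3))*conj(1) + 1*(0)*conj(1) + 1*(5 + 3*exp(-2*I*pi/3) + 2*exp(2*I*pi/3))*conj(1) + 1*(1 + exp(-I*pi/3) + 2*exp(2*I*pi/3) + 2*exp(I*pi/3))*conj(1)]
      = (1/6)[(10) + (1 + 2*exp(-2*I*pi/3) + 2*exp(-I*pi/3) + exp(I*pi/3)) + (5 + 2*exp(-2*I*pi/3) + 3*exp(2*I*pi/3)) + (0) + (5 + 3*exp(-2*I*pi/3) + 2*exp(2*I*pi/3)) + (1 + exp(-I*pi/3) + 2*exp(2*I*pi/3) + 2*exp(I*pi/3))] = 18/6 = 3
  <chi_rho, chi_1> = (1/6)[1*(10)*conj(1) + 1*(1 + 2*exp(-2*I*pi/3) + 2*exp(-I*pi/3) + exp(I*pi/3))*conj(exp(I*pi/3)) + 1*(5 + 2*exp(-2*I*pi/3) + 3*exp(2*I*pi/3))*conj(exp(2*I*pi/3)) + 1*(0)*conj(-1) + 1*(5 + 3*exp(-2*I*pi/3) + 2*exp(2*I*pi/3))*conj(exp(-2*I*pi/3)) + 1*(1 + exp(-I*pi/3) + 2*exp(2*I*pi/3) + 2*exp(I*pi/3))*conj(exp(-I*pi/3))]
      = (1/6)[(10) + (-1 + 2*exp(-2*I*pi/3) + exp(-I*pi/3)) + (3 + 5*exp(-2*I*pi/3) + 2*exp(2*I*pi/3)) + (0) + (3 + 2*exp(-2*I*pi/3) + 5*exp(2*I*pi/3)) + (-1 + exp(I*pi/3) + 2*exp(2*I*pi/3))] = 6/6 = 1
  <chi_rho, chi_2> = (1/6)[1*(10)*conj(1) + 1*(1 + 2*exp(-2*I*pi/3) + 2*exp(-I*pi/3) + exp(I*pi/3))*conj(exp(2*I*pi/3)) + 1*(5 + 2*exp(-2*I*pi/3) + 3*exp(2*I*pi/3))*conj(exp(-2*I*pi/3)) + 1*(0)*conj(1) + 1*(5 + 3*exp(-2*I*pi/3) + 2*exp(2*I*pi/3))*conj(exp(2*I*pi/3)) + 1*(1 + exp(-I*pi/3) + 2*exp(2*I*pi/3) + 2*exp(I*pi/3))*conj(exp(-2*I*pi/3))]
      = (1/6)[(10) + (-3) + (2 + 3*exp(-2*I*pi/3) + 5*exp(2*I*pi/3)) + (0) + (2 + 5*exp(-2*I*pi/3) + 3*exp(2*I*pi/3)) + (-3)] = 0/6 = 0
  <chi_rho, chi_3> = (1/6)[1*(10)*conj(1) + 1*(1 + 2*exp(-2*I*pi/3) + 2*exp(-I*pi/3) + exp(I*pi/3))*conj(-1) + 1*(5 + 2*exp(-2*I*pi/3) + 3*exp(2*I*pi/3))*conj(1) + 1*(0)*conj(-1) + 1*(5 + 3*exp(-2*I*pi/3) + 2*exp(2*I*pi/3))*conj(1) + 1*(1 + exp(-I*pi/3) + 2*exp(2*I*pi/3) + 2*exp(I*pi/3))*conj(-1)]
      = (1/6)[(10) + (-1 - exp(I*pi/3) - 2*exp(-I*pi/3) - 2*exp(-2*I*pi/3)) + (5 + 2*exp(-2*I*pi/3) + 3*exp(2*I*pi/3)) + (0) + (5 + 3*exp(-2*I*pi/3) + 2*exp(2*I*pi/3)) + (-1 - 2*exp(I*pi/3) - 2*exp(2*I*pi/3) - exp(-I*pi/3))] = 12/6 = 2
  <chi_rho, chi_4> = (1/6)[1*(10)*conj(1) + 1*(1 + 2*exp(-2*I*pi/3) + 2*exp(-I*pi/3) + exp(I*pi/3))*conj(exp(-2*I*pi/3)) + 1*(5 + 2*exp(-2*I*pi/3) + 3*exp(2*I*pi/3))*conj(exp(2*I*pi/3)) + 1*(0)*conj(1) + 1*(5 + 3*exp(-2*I*pi/3) + 2*exp(2*I*pi/3))*conj(exp(-2*I*pi/3)) + 1*(1 + exp(-I*pi/3) + 2*exp(2*I*pi/3) + 2*exp(I*pi/3))*conj(exp(2*I*pi/3))]
      = (1/6)[(10) + (1 + exp(2*I*pi/3) + 2*exp(I*pi/3)) + (3 + 5*exp(-2*I*pi/3) + 2*exp(2*I*pi/3)) + (0) + (3 + 2*exp(-2*I*pi/3) + 5*exp(2*I*pi/3)) + (1 + 2*exp(-I*pi/3) + exp(-2*I*pi/3))] = 12/6 = 2
  <chi_rho, chi_5> = (1/6)[1*(10)*conj(1) + 1*(1 + 2*exp(-2*I*pi/3) + 2*exp(-I*pi/3) + exp(I*pi/3))*conj(exp(-I*pi/3)) + 1*(5 + 2*exp(-2*I*pi/3) + 3*exp(2*I*pi/3))*conj(exp(-2*I*pi/3)) + 1*(0)*conj(-1) + 1*(5 + 3*exp(-2*I*pi/3) + 2*exp(2*I*pi/3))*conj(exp(2*I*pi/3)) + 1*(1 + exp(-I*pi/3) + 2*exp(2*I*pi/3) + 2*exp(I*pi/3))*conj(exp(I*pi/3))]
      = (1/6)[(10) + (3) + (2 + 3*exp(-2*I*pi/3) + 5*exp(2*I*pi/3)) + (0) + (2 + 5*exp(-2*I*pi/3) + 3*exp(2*I*pi/3)) + (3)] = 12/6 = 2
(Exp terms are combined using exp(i*s)*conj(exp(i*t)) = exp(i*(s-t)), and sums of them are collapsed using the identity that for every m > 1 the m distinct m-th roots of unity sum to 0, e.g. 1 + exp(2*I*pi/3) + exp(-2*I*pi/3) = 0.)
Dimension check: dim(rho) = sum (mult * dim) = 3*1 + 1*1 + 0*1 + 2*1 + 2*1 + 2*1 = 10 = chi_rho(e) = 10.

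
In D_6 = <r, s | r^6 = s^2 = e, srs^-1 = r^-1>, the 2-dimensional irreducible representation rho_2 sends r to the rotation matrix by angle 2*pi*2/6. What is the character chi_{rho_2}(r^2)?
chi_{rho_2}(r^2) = 2*cos(2*pi*2*2/6) = -1

Working: rho_2(r^2) is rotation by angle 2*pi*2*2/6, whose trace is 2*cos(2*pi*2*2/6) = -1.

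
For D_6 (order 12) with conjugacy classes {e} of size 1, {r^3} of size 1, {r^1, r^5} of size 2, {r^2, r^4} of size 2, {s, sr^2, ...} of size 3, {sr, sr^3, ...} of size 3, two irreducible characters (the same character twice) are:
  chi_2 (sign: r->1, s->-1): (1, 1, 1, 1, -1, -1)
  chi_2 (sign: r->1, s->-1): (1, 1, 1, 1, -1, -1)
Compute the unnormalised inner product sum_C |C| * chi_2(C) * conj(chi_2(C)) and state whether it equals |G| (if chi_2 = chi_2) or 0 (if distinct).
Sum = 12 = |G| = 12; so <chi_2, chi_2> = 1 (norm-1 confirms irreducibility).

Reasoning: Compute term by term over conjugacy classes (|C| * chi_2(C) * conj(chi_2(C))):
  1*(1)*conj(1) + 1*(1)*conj(1) + 2*(1)*conj(1) + 2*(1)*conj(1) + 3*(-1)*conj(-1) + 3*(-1)*conj(-1)
  = (1) + (1) + (2) + (2) + (3) + (3)
  = 12.
Dividing by |G| = 12 gives 12/12 = 1, matching the row-orthogonality relation <chi_2, chi_2> = [chi_2 = chi_2].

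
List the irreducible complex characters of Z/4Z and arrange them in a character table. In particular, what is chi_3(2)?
Character table of Z/4Z (irreps indexed chi_0,...,chi_3 with chi_k(m) = zeta_4^(k*m), zeta_4 = exp(2*pi*i/4)):
  irrep \ class  {0} (size 1)  {1} (size 1)  {2} (size 1)  {3} (size 1)
  chi_0          1             1             1             1           
  chi_1          1             I             -1            -I          
  chi_2          1             -1            1             -1          
  chi_3          1             -I            -1            I           

Spot check: chi_3(2) = zeta_4^(3*2) = zeta_4^6 = -1.

Reasoning: Z/4Z is abelian, so all 4 irreducible complex representations are 1-dimensional. They are given by chi_k(m) = zeta_4^(k*m) for k = 0,...,3. Row orthogonality: sum_m chi_k(m) conj(chi_l(m)) = 4 * [k = l].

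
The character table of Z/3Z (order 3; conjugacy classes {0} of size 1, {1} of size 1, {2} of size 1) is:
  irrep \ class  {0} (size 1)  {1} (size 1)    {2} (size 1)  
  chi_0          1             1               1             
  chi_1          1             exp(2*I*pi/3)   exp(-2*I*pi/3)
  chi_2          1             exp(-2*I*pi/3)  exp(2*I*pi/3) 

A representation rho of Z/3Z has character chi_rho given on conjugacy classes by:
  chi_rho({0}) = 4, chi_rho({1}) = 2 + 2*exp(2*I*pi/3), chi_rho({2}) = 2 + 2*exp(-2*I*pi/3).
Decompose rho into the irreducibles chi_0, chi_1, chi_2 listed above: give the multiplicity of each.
Multiplicities: chi_0: 2, chi_1: 2, chi_2: 0.

Working: Use <chi_rho, chi> = (1/|G|) sum_C |C| * chi_rho(C) * conj(chi(C)) with |G| = 3 for each irreducible chi in the table:
  <chi_rho, chi_0> = (1/3)[1*(4)*conj(1) + 1*(2 + 2*exp(2*I*pi/3))*conj(1) + 1*(2 + 2*exp(-2*I*pi/3))*conj(1)]
      = (1/3)[(4) + (2 + 2*exp(2*I*pi/3)) + (2 + 2*exp(-2*I*pi/3))] = 6/3 = 2
  <chi_rho, chi_1> = (1/3)[1*(4)*conj(1) + 1*(2 + 2*exp(2*I*pi/3))*conj(exp(2*I*pi/3)) + 1*(2 + 2*exp(-2*I*pi/3))*conj(exp(-2*I*pi/3))]
      = (1/3)[(4) + (2 + 2*exp(-2*I*pi/3)) + (2 + 2*exp(2*I*pi/3))] = 6/3 = 2
  <chi_rho, chi_2> = (1/3)[1*(4)*conj(1) + 1*(2 + 2*exp(2*I*pi/3))*conj(exp(-2*I*pi/3)) + 1*(2 + 2*exp(-2*I*pi/3))*conj(exp(2*I*pi/3))]
      = (1/3)[(4) + (-2) + (-2)] = 0/3 = 0
(Exp terms are combined using exp(i*s)*conj(exp(i*t)) = exp(i*(s-t)), and sums of them are collapsed using the identity that for every m > 1 the m distinct m-th roots of unity sum to 0, e.g. 1 + exp(2*I*pi/3) + exp(-2*I*pi/3) = 0.)
Dimension check: dim(rho) = sum (mult * dim) = 2*1 + 2*1 + 0*1 = 4 = chi_rho(e) = 4.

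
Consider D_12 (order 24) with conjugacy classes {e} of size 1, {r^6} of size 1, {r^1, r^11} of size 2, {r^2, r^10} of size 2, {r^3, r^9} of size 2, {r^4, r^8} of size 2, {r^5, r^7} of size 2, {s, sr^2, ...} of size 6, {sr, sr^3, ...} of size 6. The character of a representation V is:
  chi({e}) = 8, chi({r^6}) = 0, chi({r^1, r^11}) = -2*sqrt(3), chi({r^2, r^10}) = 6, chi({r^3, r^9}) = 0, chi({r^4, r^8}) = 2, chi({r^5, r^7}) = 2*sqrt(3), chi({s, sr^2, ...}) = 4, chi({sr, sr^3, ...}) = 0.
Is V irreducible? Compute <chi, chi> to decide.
Not irreducible (reducible): <chi, chi> = 12 > 1.

Solution. <chi, chi> = (1/|G|) sum_C |C| * |chi(C)|^2 = (1/24)[1*|8|^2 + 1*|0|^2 + 2*|-2*sqrt(3)|^2 + 2*|6|^2 + 2*|0|^2 + 2*|2|^2 + 2*|2*sqrt(3)|^2 + 6*|4|^2 + 6*|0|^2]
  = (1/24)[(64) + (0) + (24) + (72) + (0) + (8) + (24) + (96) + (0)] = 288/24 = 12.
A character is irreducible iff <chi, chi> = 1, so this representation is reducible.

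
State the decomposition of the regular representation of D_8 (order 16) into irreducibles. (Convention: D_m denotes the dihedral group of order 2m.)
Each irreducible V_i of dimension d_i appears with multiplicity d_i, i.e. rho_reg = (direct sum over all irreducibles V_i) d_i V_i. The irreducible dimensions for D_8 are 1, 1, 1, 1, 2, 2, 2: 4 irreducibles of dimension 1, each with multiplicity 1; 3 irreducibles of dimension 2, each with multiplicity 2. Total dimension 4*1*1 + 3*2*2 = 16 = |G|.

Working: General theorem: in the regular representation of a finite group G, each irreducible appears with multiplicity equal to its dimension. Check: dim(rho_reg) = sum d_i^2 = 1 + 1 + 1 + 1 + 4 + 4 + 4 = 16 = |G|.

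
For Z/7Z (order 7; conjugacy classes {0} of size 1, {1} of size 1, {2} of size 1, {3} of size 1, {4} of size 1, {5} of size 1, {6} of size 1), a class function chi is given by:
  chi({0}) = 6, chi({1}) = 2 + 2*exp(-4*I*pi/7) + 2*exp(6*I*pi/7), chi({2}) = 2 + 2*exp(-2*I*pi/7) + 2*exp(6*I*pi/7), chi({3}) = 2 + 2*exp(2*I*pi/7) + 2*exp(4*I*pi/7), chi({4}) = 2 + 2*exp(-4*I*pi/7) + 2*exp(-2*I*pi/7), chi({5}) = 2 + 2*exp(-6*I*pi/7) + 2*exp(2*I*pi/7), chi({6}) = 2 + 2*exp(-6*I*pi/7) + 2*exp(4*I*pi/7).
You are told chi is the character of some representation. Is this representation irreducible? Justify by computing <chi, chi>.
Not irreducible (reducible): <chi, chi> = 12 > 1.

Why: <chi, chi> = (1/|G|) sum_C |C| * |chi(C)|^2 = (1/7)[1*|6|^2 + 1*|2 + 2*exp(-4*I*pi/7) + 2*exp(6*I*pi/7)|^2 + 1*|2 + 2*exp(-2*I*pi/7) + 2*exp(6*I*pi/7)|^2 + 1*|2 + 2*exp(2*I*pi/7) + 2*exp(4*I*pi/7)|^2 + 1*|2 + 2*exp(-4*I*pi/7) + 2*exp(-2*I*pi/7)|^2 + 1*|2 + 2*exp(-6*I*pi/7) + 2*exp(2*I*pi/7)|^2 + 1*|2 + 2*exp(-6*I*pi/7) + 2*exp(4*I*pi/7)|^2]
  = (1/7)[(36) + (12 + 8*exp(-4*I*pi/7) + 4*exp(-6*I*pi/7) + 4*exp(6*I*pi/7) + 8*exp(4*I*pi/7)) + (12 + 8*exp(-6*I*pi/7) + 4*exp(-2*I*pi/7) + 4*exp(2*I*pi/7) + 8*exp(6*I*pi/7)) + (12 + 8*exp(-2*I*pi/7) + 4*exp(-4*I*pi/7) + 4*exp(4*I*pi/7) + 8*exp(2*I*pi/7)) + (12 + 8*exp(-2*I*pi/7) + 4*exp(-4*I*pi/7) + 4*exp(4*I*pi/7) + 8*exp(2*I*pi/7)) + (12 + 8*exp(-6*I*pi/7) + 4*exp(-2*I*pi/7) + 4*exp(2*I*pi/7) + 8*exp(6*I*pi/7)) + (12 + 8*exp(-4*I*pi/7) + 4*exp(-6*I*pi/7) + 4*exp(6*I*pi/7) + 8*exp(4*I*pi/7))] = 84/7 = 12.
(Exp terms are combined using exp(i*s)*conj(exp(i*t)) = exp(i*(s-t)), and sums of them are collapsed using the identity that for every m > 1 the m distinct m-th roots of unity sum to 0, e.g. 1 + exp(2*I*pi/3) + exp(-2*I*pi/3) = 0.)
A character is irreducible iff <chi, chi> = 1, so this representation is reducible.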